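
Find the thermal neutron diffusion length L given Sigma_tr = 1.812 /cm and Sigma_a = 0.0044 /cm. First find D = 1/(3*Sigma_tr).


D = 1 / (3 * Sigma_tr) = 1 / (3 * 1.812) = 0.1839588 cm
L = sqrt(D / Sigma_a)
L = sqrt(0.1839588 / 0.0044)
L = 6.4660 cm

6.4660


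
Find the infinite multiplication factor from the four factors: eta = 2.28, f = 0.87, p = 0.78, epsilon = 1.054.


k_inf = eta * f * p * epsilon
k_inf = 2.28 * 0.87 * 0.78 * 1.054
k_inf = 1.6308

1.6308


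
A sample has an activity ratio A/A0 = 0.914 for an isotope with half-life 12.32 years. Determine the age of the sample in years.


lambda = ln(2) / t_half = ln(2) / 12.32 = 0.05626195 /yr
t = -ln(A/A0) / lambda
t = -ln(0.914) / 0.05626195
t = 1.5983 yr

1.5983


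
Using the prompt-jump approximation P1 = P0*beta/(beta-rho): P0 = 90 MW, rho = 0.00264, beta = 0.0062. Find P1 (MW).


P1/P0 = beta / (beta - rho)
P1/P0 = 0.0062 / (0.0062 - 0.00264) = 1.741573
P1 = 90 * 1.741573 = 156.74 MW

156.74


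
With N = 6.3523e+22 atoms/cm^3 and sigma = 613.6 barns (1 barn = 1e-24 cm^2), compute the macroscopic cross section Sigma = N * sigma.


Sigma = N * sigma_barns * 1e-24
Sigma = 6.3523e+22 * 613.6 * 1e-24
Sigma = 38.978 /cm

38.978


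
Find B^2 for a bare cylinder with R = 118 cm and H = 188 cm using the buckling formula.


B^2 = (2.405/R)^2 + (pi/H)^2
B^2 = (2.405/118)^2 + (pi/188)^2
B^2 = 6.9464e-04 /cm^2

6.9464e-04


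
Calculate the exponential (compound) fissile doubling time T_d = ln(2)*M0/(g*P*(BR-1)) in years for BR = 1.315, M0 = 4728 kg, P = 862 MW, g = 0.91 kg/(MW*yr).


Breeding gain G = BR - 1 = 1.315 - 1 = 0.315
Fissile production rate = g * P * G = 0.91 * 862 * 0.315 = 247.0923 kg/yr
T_d = ln(2) * M0 / (g * P * G)
T_d = ln(2) * 4728 / 247.0923 = 13.263 yr

13.263


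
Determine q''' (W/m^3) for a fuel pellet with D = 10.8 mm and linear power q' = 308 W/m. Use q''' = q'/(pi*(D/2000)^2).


r = D / 2 / 1000 = 10.8 / 2 / 1000 = 0.0054 m
q''' = q' / (pi * r^2)
q''' = 308 / (pi * 0.0054^2)
q''' = 3.3621e+06 W/m^3

3.3621e+06


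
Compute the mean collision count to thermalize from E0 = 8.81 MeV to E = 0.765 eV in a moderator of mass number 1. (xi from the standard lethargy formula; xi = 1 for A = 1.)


xi = 1 + (A-1)^2/(2A)*ln((A-1)/(A+1)) = 1 (for A = 1)
n = ln(E0/E) / xi
n = ln(8.81e6 / 0.765) / 1
n = ln(1.151634e+07) / 1 = 16.259

16.259


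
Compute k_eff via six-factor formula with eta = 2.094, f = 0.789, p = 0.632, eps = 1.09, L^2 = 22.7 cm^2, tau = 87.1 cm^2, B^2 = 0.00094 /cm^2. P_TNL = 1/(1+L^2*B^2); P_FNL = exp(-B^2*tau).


k_inf = eta*f*p*eps = 2.094*0.789*0.632*1.09 = 1.138144
P_TNL = 1/(1 + L^2*B^2) = 1/(1 + 22.7*0.00094) = 0.9791078
P_FNL = exp(-B^2*tau) = exp(-0.00094*87.1) = 0.9213880
k_eff = k_inf * P_TNL * P_FNL = 1.138144 * 0.9791078 * 0.9213880
k_eff = 1.0268

1.0268


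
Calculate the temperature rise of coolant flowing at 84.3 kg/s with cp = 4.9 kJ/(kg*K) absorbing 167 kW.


dT = Q / (m_dot * cp)
dT = 167 / (84.3 * 4.9)
dT = 0.40429 C

0.40429


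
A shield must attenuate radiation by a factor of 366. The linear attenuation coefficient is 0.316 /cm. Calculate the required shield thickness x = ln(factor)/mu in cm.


x = ln(factor) / mu
x = ln(366) / 0.316
x = 18.679 cm

18.679


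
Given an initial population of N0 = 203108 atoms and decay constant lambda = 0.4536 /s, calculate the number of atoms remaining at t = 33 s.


N = N0 * exp(-lambda * t)
N = 203108 * exp(-0.4536 * 33)
N = 0.064100

0.064100


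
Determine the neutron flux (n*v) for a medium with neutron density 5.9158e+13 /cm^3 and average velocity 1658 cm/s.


phi = n * v
phi = 5.9158e+13 * 1658
phi = 9.8084e+16 /cm^2/s

9.8084e+16


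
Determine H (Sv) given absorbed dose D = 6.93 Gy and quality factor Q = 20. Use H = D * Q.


H = D * Q
H = 6.93 * 20
H = 138.60 Sv

138.60


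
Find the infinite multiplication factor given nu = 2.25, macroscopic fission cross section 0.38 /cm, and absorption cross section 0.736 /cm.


k_inf = nu * Sigma_f / Sigma_a
k_inf = 2.25 * 0.38 / 0.736
k_inf = 1.1617

1.1617


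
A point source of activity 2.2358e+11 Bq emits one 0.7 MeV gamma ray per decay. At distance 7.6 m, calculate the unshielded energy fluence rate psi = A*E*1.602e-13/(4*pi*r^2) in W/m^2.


psi = A * E * 1.602e-13 / (4*pi*r^2)
psi = 2.2358e+11 * 0.7 * 1.602e-13 / (4*pi*7.6^2)
psi = 3.4543e-05 W/m^2

3.4543e-05


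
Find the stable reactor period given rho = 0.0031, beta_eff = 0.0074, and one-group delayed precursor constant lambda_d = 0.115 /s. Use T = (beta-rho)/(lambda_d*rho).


T = (beta - rho) / (lambda_d * rho)
T = (0.0074 - 0.0031) / (0.115 * 0.0031)
T = 12.062 s

12.062


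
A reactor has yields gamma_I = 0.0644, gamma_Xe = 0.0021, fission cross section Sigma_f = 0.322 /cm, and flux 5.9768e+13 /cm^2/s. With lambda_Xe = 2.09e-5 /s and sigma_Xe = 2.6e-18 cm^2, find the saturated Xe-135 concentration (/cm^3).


Xe_eq = (gamma_I + gamma_Xe) * Sigma_f * phi / (lambda_Xe + sigma_Xe * phi)
Numerator = (0.0644 + 0.0021) * 0.322 * 5.9768e+13 = 1.279812e+12
Denominator = 2.09e-5 + 2.6e-18 * 5.9768e+13 = 1.762968e-04
Xe_eq = 1.279812e+12 / 1.762968e-04 = 7.2594e+15 /cm^3

7.2594e+15


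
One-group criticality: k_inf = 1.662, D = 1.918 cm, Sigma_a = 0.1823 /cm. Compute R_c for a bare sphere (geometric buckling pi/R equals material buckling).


L^2 = D / Sigma_a = 1.918 / 0.1823 = 10.52112 cm^2
B_m^2 = (k_inf - 1) / L^2 = (1.662 - 1) / 10.52112 = 0.06292106 /cm^2
For a bare sphere: B_g = pi/R, so R_c = pi / sqrt(B_m^2)
R_c = pi / sqrt(0.06292106) = 12.524 cm

12.524


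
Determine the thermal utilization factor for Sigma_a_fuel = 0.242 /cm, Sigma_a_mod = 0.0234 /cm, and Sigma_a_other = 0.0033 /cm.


f = Sigma_a_fuel / (Sigma_a_fuel + Sigma_a_mod + Sigma_a_other)
f = 0.242 / (0.242 + 0.0234 + 0.0033)
f = 0.90063

0.90063


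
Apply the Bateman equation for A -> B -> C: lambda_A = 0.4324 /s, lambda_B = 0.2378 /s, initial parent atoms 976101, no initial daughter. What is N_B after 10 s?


N_B(t) = lambda_A * N_A0 / (lambda_B - lambda_A) * [exp(-lambda_A*t) - exp(-lambda_B*t)]
exp(-0.4324*10) = 0.01324679; exp(-0.2378*10) = 0.09273586
N_B = 0.4324 * 976101 / (0.2378 - 0.4324) * (0.01324679 - 0.09273586)
N_B = 172403

172403


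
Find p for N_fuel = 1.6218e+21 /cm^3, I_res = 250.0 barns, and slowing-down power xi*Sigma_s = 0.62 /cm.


p = exp(-N * I * 1e-24 / (xi*Sigma_s))
p = exp(-1.6218e+21 * 250.0 * 1e-24 / 0.62)
p = 0.51999

0.51999


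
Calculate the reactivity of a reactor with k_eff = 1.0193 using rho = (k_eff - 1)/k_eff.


rho = (k_eff - 1) / k_eff
rho = (1.0193 - 1) / 1.0193
rho = 0.018935

0.018935


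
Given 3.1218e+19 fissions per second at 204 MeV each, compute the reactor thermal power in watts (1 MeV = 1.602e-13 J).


P = fission_rate * E_MeV * 1.602e-13
P = 3.1218e+19 * 204 * 1.602e-13
P = 1.0202e+09 W

1.0202e+09


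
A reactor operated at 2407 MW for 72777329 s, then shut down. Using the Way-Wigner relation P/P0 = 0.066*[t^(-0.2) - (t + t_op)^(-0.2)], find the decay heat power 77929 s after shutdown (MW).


P/P0 = 0.066 * [t^(-0.2) - (t + t_op)^(-0.2)]
P/P0 = 0.066 * [77929^(-0.2) - (77929 + 72777329)^(-0.2)]
P/P0 = 0.066 * [0.1051139 - 0.02676134] = 0.005171269
P = 2407 * 0.005171269 = 12.447 MW

12.447


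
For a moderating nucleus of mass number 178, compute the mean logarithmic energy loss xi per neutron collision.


xi = 1 + (A-1)^2/(2A) * ln((A-1)/(A+1))
xi = 1 + (178-1)^2/(2*178) * ln((178-1)/(178 +1))
xi = 0.011194

0.011194


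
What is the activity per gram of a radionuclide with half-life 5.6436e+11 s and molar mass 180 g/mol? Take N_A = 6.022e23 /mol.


lambda = ln(2) / t_half = ln(2) / 5.6436e+11 = 1.228200e-12 /s
SA = lambda * N_A / M
SA = 1.228200e-12 * 6.022e23 / 180
SA = 4.1090e+09 Bq/g

4.1090e+09


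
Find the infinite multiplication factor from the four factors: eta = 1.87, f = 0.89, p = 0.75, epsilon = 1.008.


k_inf = eta * f * p * epsilon
k_inf = 1.87 * 0.89 * 0.75 * 1.008
k_inf = 1.2582

1.2582


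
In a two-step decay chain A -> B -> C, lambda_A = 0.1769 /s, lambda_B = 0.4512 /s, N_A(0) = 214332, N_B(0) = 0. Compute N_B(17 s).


N_B(t) = lambda_A * N_A0 / (lambda_B - lambda_A) * [exp(-lambda_A*t) - exp(-lambda_B*t)]
exp(-0.1769*17) = 0.04942495; exp(-0.4512*17) = 4.664312e-04
N_B = 0.1769 * 214332 / (0.4512 - 0.1769) * (0.04942495 - 4.664312e-04)
N_B = 6767.3

6767.3


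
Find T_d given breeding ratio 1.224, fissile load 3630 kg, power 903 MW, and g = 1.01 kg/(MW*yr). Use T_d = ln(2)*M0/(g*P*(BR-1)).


Breeding gain G = BR - 1 = 1.224 - 1 = 0.224
Fissile production rate = g * P * G = 1.01 * 903 * 0.224 = 204.29472 kg/yr
T_d = ln(2) * M0 / (g * P * G)
T_d = ln(2) * 3630 / 204.29472 = 12.316 yr

12.316


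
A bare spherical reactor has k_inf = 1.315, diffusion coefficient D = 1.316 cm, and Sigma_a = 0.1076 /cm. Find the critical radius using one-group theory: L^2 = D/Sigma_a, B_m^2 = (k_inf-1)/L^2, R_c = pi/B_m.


L^2 = D / Sigma_a = 1.316 / 0.1076 = 12.23048 cm^2
B_m^2 = (k_inf - 1) / L^2 = (1.315 - 1) / 12.23048 = 0.02575533 /cm^2
For a bare sphere: B_g = pi/R, so R_c = pi / sqrt(B_m^2)
R_c = pi / sqrt(0.02575533) = 19.576 cm

19.576


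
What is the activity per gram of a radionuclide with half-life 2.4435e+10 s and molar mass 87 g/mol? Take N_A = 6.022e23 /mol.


lambda = ln(2) / t_half = ln(2) / 2.4435e+10 = 2.836698e-11 /s
SA = lambda * N_A / M
SA = 2.836698e-11 * 6.022e23 / 87
SA = 1.9635e+11 Bq/g

1.9635e+11


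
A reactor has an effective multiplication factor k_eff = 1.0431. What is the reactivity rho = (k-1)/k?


rho = (k_eff - 1) / k_eff
rho = (1.0431 - 1) / 1.0431
rho = 0.041319

0.041319


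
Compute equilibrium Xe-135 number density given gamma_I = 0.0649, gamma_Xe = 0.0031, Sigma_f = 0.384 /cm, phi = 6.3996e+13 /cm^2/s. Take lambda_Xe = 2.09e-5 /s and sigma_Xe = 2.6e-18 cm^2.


Xe_eq = (gamma_I + gamma_Xe) * Sigma_f * phi / (lambda_Xe + sigma_Xe * phi)
Numerator = (0.0649 + 0.0031) * 0.384 * 6.3996e+13 = 1.671064e+12
Denominator = 2.09e-5 + 2.6e-18 * 6.3996e+13 = 1.872896e-04
Xe_eq = 1.671064e+12 / 1.872896e-04 = 8.9224e+15 /cm^3

8.9224e+15


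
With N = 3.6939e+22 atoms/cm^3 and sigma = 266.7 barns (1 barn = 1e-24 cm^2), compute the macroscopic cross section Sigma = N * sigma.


Sigma = N * sigma_barns * 1e-24
Sigma = 3.6939e+22 * 266.7 * 1e-24
Sigma = 9.8516 /cm

9.8516


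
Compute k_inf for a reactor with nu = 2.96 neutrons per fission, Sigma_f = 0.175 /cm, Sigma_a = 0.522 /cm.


k_inf = nu * Sigma_f / Sigma_a
k_inf = 2.96 * 0.175 / 0.522
k_inf = 0.99234

0.99234


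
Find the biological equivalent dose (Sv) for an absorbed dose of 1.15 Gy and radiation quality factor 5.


H = D * Q
H = 1.15 * 5
H = 5.7500 Sv

5.7500


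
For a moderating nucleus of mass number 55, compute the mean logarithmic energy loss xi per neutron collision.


xi = 1 + (A-1)^2/(2A) * ln((A-1)/(A+1))
xi = 1 + (55-1)^2/(2*55) * ln((55-1)/(55 +1))
xi = 0.035927

0.035927


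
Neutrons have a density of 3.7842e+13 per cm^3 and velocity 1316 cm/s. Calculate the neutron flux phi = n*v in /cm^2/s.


phi = n * v
phi = 3.7842e+13 * 1316
phi = 4.9800e+16 /cm^2/s

4.9800e+16


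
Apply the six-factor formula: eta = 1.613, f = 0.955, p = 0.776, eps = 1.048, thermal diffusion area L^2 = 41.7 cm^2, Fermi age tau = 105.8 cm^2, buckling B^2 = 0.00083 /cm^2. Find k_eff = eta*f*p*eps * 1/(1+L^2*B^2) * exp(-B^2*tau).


k_inf = eta*f*p*eps = 1.613*0.955*0.776*1.048 = 1.252739
P_TNL = 1/(1 + L^2*B^2) = 1/(1 + 41.7*0.00083) = 0.9665468
P_FNL = exp(-B^2*tau) = exp(-0.00083*105.8) = 0.9159312
k_eff = k_inf * P_TNL * P_FNL = 1.252739 * 0.9665468 * 0.9159312
k_eff = 1.1090

1.1090


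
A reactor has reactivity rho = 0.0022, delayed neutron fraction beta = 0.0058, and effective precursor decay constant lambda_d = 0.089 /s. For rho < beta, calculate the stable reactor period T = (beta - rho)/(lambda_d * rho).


T = (beta - rho) / (lambda_d * rho)
T = (0.0058 - 0.0022) / (0.089 * 0.0022)
T = 18.386 s

18.386


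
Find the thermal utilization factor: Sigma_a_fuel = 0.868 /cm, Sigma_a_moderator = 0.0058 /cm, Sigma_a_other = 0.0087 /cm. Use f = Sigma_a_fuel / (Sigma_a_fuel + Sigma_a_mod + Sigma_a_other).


f = Sigma_a_fuel / (Sigma_a_fuel + Sigma_a_mod + Sigma_a_other)
f = 0.868 / (0.868 + 0.0058 + 0.0087)
f = 0.98357

0.98357


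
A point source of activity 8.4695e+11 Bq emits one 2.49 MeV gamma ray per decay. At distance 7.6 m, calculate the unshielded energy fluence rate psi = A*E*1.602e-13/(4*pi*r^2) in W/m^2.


psi = A * E * 1.602e-13 / (4*pi*r^2)
psi = 8.4695e+11 * 2.49 * 1.602e-13 / (4*pi*7.6^2)
psi = 4.6546e-04 W/m^2

4.6546e-04


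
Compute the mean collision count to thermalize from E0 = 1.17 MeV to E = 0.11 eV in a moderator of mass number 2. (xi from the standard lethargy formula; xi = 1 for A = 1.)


xi = 1 + (A-1)^2/(2A)*ln((A-1)/(A+1)) = 0.7253469 (for A = 2)
n = ln(E0/E) / xi
n = ln(1.17e6 / 0.11) / 0.7253469
n = ln(1.063636e+07) / 0.7253469 = 22.306

22.306


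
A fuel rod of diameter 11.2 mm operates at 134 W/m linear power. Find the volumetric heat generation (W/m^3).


r = D / 2 / 1000 = 11.2 / 2 / 1000 = 0.0056 m
q''' = q' / (pi * r^2)
q''' = 134 / (pi * 0.0056^2)
q''' = 1.3601e+06 W/m^3

1.3601e+06


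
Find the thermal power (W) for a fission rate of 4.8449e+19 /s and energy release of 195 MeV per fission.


P = fission_rate * E_MeV * 1.602e-13
P = 4.8449e+19 * 195 * 1.602e-13
P = 1.5135e+09 W

1.5135e+09


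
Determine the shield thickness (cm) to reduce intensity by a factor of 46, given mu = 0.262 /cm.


x = ln(factor) / mu
x = ln(46) / 0.262
x = 14.613 cm

14.613


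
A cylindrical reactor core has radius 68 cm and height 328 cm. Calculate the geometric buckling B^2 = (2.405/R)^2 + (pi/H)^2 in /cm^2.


B^2 = (2.405/R)^2 + (pi/H)^2
B^2 = (2.405/68)^2 + (pi/328)^2
B^2 = 0.0013426 /cm^2

0.0013426


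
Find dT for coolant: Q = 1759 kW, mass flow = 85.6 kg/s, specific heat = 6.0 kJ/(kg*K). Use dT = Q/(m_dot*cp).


dT = Q / (m_dot * cp)
dT = 1759 / (85.6 * 6.0)
dT = 3.4248 C

3.4248


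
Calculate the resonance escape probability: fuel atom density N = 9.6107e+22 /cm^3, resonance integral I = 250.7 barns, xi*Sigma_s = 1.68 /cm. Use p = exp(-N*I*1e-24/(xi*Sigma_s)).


p = exp(-N * I * 1e-24 / (xi*Sigma_s))
p = exp(-9.6107e+22 * 250.7 * 1e-24 / 1.68)
p = 5.9086e-07

5.9086e-07


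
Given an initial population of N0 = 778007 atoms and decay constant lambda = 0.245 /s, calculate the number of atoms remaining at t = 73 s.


N = N0 * exp(-lambda * t)
N = 778007 * exp(-0.245 * 73)
N = 0.013293

0.013293


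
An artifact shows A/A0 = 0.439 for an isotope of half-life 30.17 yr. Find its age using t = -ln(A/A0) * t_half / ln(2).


lambda = ln(2) / t_half = ln(2) / 30.17 = 0.02297472 /yr
t = -ln(A/A0) / lambda
t = -ln(0.439) / 0.02297472
t = 35.833 yr

35.833


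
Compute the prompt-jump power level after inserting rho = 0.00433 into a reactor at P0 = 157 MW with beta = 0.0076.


P1/P0 = beta / (beta - rho)
P1/P0 = 0.0076 / (0.0076 - 0.00433) = 2.324159
P1 = 157 * 2.324159 = 364.89 MW

364.89


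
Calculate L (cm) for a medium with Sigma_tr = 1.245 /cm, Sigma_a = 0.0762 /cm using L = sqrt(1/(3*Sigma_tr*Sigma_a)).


D = 1 / (3 * Sigma_tr) = 1 / (3 * 1.245) = 0.2677376 cm
L = sqrt(D / Sigma_a)
L = sqrt(0.2677376 / 0.0762)
L = 1.8745 cm

1.8745


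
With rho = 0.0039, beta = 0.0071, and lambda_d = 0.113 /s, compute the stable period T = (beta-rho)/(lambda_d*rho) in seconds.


T = (beta - rho) / (lambda_d * rho)
T = (0.0071 - 0.0039) / (0.113 * 0.0039)
T = 7.2612 s

7.2612


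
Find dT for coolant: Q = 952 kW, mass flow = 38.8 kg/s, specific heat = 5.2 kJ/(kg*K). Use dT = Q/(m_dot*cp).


dT = Q / (m_dot * cp)
dT = 952 / (38.8 * 5.2)
dT = 4.7185 C

4.7185


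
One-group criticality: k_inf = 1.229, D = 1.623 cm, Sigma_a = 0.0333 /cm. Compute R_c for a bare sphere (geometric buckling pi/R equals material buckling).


L^2 = D / Sigma_a = 1.623 / 0.0333 = 48.73874 cm^2
B_m^2 = (k_inf - 1) / L^2 = (1.229 - 1) / 48.73874 = 0.004698521 /cm^2
For a bare sphere: B_g = pi/R, so R_c = pi / sqrt(B_m^2)
R_c = pi / sqrt(0.004698521) = 45.832 cm

45.832


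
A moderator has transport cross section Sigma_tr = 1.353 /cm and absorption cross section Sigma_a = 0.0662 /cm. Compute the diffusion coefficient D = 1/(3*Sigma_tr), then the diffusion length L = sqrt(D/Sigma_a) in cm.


D = 1 / (3 * Sigma_tr) = 1 / (3 * 1.353) = 0.2463661 cm
L = sqrt(D / Sigma_a)
L = sqrt(0.2463661 / 0.0662)
L = 1.9291 cm

1.9291


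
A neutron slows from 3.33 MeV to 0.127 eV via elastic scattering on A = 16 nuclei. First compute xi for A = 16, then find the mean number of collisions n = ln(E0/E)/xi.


xi = 1 + (A-1)^2/(2A)*ln((A-1)/(A+1)) = 0.1199467 (for A = 16)
n = ln(E0/E) / xi
n = ln(3.33e6 / 0.127) / 0.1199467
n = ln(2.622047e+07) / 0.1199467 = 142.41

142.41


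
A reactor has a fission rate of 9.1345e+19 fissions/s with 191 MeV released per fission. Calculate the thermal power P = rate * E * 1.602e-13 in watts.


P = fission_rate * E_MeV * 1.602e-13
P = 9.1345e+19 * 191 * 1.602e-13
P = 2.7950e+09 W

2.7950e+09


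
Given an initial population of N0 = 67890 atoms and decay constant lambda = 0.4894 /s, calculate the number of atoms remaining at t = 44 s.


N = N0 * exp(-lambda * t)
N = 67890 * exp(-0.4894 * 44)
N = 3.0191e-05

3.0191e-05


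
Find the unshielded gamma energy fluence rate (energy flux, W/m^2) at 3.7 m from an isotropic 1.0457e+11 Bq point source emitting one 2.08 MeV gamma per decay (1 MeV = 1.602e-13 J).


psi = A * E * 1.602e-13 / (4*pi*r^2)
psi = 1.0457e+11 * 2.08 * 1.602e-13 / (4*pi*3.7^2)
psi = 2.0254e-04 W/m^2

2.0254e-04


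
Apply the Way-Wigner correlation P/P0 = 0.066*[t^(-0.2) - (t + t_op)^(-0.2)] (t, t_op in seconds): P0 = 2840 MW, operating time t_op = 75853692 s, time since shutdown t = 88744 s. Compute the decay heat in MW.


P/P0 = 0.066 * [t^(-0.2) - (t + t_op)^(-0.2)]
P/P0 = 0.066 * [88744^(-0.2) - (88744 + 75853692)^(-0.2)]
P/P0 = 0.066 * [0.1024170 - 0.02654013] = 0.005007873
P = 2840 * 0.005007873 = 14.222 MW

14.222


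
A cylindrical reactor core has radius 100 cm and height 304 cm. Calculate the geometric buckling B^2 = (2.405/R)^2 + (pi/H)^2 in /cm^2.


B^2 = (2.405/R)^2 + (pi/H)^2
B^2 = (2.405/100)^2 + (pi/304)^2
B^2 = 6.8520e-04 /cm^2

6.8520e-04


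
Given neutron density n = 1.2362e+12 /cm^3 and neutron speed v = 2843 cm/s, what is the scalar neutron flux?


phi = n * v
phi = 1.2362e+12 * 2843
phi = 3.5145e+15 /cm^2/s

3.5145e+15


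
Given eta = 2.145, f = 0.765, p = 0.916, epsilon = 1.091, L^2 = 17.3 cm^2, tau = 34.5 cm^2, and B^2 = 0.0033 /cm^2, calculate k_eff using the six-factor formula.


k_inf = eta*f*p*eps = 2.145*0.765*0.916*1.091 = 1.639868
P_TNL = 1/(1 + L^2*B^2) = 1/(1 + 17.3*0.0033) = 0.9459932
P_FNL = exp(-B^2*tau) = exp(-0.0033*34.5) = 0.8923918
k_eff = k_inf * P_TNL * P_FNL = 1.639868 * 0.9459932 * 0.8923918
k_eff = 1.3844

1.3844


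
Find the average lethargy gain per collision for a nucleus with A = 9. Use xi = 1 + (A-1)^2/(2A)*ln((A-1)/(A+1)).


xi = 1 + (A-1)^2/(2A) * ln((A-1)/(A+1))
xi = 1 + (9-1)^2/(2*9) * ln((9-1)/(9 +1))
xi = 0.20660

0.20660


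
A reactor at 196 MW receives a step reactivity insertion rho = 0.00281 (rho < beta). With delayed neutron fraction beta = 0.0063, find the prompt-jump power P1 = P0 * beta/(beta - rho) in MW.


P1/P0 = beta / (beta - rho)
P1/P0 = 0.0063 / (0.0063 - 0.00281) = 1.805158
P1 = 196 * 1.805158 = 353.81 MW

353.81


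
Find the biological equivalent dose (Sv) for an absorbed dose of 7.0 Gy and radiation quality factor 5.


H = D * Q
H = 7.0 * 5
H = 35.000 Sv

35.000


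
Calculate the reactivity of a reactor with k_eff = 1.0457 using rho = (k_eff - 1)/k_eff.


rho = (k_eff - 1) / k_eff
rho = (1.0457 - 1) / 1.0457
rho = 0.043703

0.043703


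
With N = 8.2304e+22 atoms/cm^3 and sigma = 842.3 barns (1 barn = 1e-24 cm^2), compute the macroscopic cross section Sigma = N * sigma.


Sigma = N * sigma_barns * 1e-24
Sigma = 8.2304e+22 * 842.3 * 1e-24
Sigma = 69.325 /cm

69.325


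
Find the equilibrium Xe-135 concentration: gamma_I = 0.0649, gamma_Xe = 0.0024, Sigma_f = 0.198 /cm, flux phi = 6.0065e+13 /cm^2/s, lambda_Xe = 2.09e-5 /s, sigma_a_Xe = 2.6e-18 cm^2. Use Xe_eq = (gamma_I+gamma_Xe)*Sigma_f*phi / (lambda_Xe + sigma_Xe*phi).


Xe_eq = (gamma_I + gamma_Xe) * Sigma_f * phi / (lambda_Xe + sigma_Xe * phi)
Numerator = (0.0649 + 0.0024) * 0.198 * 6.0065e+13 = 8.003902e+11
Denominator = 2.09e-5 + 2.6e-18 * 6.0065e+13 = 1.770690e-04
Xe_eq = 8.003902e+11 / 1.770690e-04 = 4.5202e+15 /cm^3

4.5202e+15


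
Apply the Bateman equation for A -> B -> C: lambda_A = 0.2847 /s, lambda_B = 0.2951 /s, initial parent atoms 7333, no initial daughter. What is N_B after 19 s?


N_B(t) = lambda_A * N_A0 / (lambda_B - lambda_A) * [exp(-lambda_A*t) - exp(-lambda_B*t)]
exp(-0.2847*19) = 0.004474771; exp(-0.2951*19) = 0.003672436
N_B = 0.2847 * 7333 / (0.2951 - 0.2847) * (0.004474771 - 0.003672436)
N_B = 161.06

161.06


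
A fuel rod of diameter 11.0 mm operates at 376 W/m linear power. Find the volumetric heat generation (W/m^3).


r = D / 2 / 1000 = 11.0 / 2 / 1000 = 0.0055 m
q''' = q' / (pi * r^2)
q''' = 376 / (pi * 0.0055^2)
q''' = 3.9565e+06 W/m^3

3.9565e+06


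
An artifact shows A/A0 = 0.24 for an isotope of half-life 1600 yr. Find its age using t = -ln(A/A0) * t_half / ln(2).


lambda = ln(2) / t_half = ln(2) / 1600 = 4.332170e-04 /yr
t = -ln(A/A0) / lambda
t = -ln(0.24) / 4.332170e-04
t = 3294.2 yr

3294.2


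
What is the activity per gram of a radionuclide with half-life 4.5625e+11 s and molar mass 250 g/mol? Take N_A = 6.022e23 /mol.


lambda = ln(2) / t_half = ln(2) / 4.5625e+11 = 1.519227e-12 /s
SA = lambda * N_A / M
SA = 1.519227e-12 * 6.022e23 / 250
SA = 3.6595e+09 Bq/g

3.6595e+09


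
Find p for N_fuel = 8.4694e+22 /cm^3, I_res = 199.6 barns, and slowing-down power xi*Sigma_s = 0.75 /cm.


p = exp(-N * I * 1e-24 / (xi*Sigma_s))
p = exp(-8.4694e+22 * 199.6 * 1e-24 / 0.75)
p = 1.6257e-10

1.6257e-10


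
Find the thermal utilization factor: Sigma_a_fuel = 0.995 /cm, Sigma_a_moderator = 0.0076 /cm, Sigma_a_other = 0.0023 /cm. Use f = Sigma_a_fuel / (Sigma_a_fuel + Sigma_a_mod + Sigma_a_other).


f = Sigma_a_fuel / (Sigma_a_fuel + Sigma_a_mod + Sigma_a_other)
f = 0.995 / (0.995 + 0.0076 + 0.0023)
f = 0.99015

0.99015


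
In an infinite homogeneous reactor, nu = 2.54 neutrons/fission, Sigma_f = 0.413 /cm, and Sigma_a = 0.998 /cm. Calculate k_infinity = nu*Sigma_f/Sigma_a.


k_inf = nu * Sigma_f / Sigma_a
k_inf = 2.54 * 0.413 / 0.998
k_inf = 1.0511

1.0511


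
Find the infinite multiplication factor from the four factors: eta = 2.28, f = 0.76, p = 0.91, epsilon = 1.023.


k_inf = eta * f * p * epsilon
k_inf = 2.28 * 0.76 * 0.91 * 1.023
k_inf = 1.6131

1.6131


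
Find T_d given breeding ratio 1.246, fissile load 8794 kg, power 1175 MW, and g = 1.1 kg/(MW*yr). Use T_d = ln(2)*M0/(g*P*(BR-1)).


Breeding gain G = BR - 1 = 1.246 - 1 = 0.246
Fissile production rate = g * P * G = 1.1 * 1175 * 0.246 = 317.955 kg/yr
T_d = ln(2) * M0 / (g * P * G)
T_d = ln(2) * 8794 / 317.955 = 19.171 yr

19.171


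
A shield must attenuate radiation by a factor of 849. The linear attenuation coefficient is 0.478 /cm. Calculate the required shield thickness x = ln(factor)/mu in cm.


x = ln(factor) / mu
x = ln(849) / 0.478
x = 14.109 cm

14.109


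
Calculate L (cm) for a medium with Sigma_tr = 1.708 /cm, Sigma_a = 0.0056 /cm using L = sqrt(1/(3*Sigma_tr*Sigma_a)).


D = 1 / (3 * Sigma_tr) = 1 / (3 * 1.708) = 0.1951600 cm
L = sqrt(D / Sigma_a)
L = sqrt(0.1951600 / 0.0056)
L = 5.9034 cm

5.9034


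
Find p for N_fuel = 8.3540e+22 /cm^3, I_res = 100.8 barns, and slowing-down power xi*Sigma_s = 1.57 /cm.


p = exp(-N * I * 1e-24 / (xi*Sigma_s))
p = exp(-8.3540e+22 * 100.8 * 1e-24 / 1.57)
p = 0.0046841

0.0046841


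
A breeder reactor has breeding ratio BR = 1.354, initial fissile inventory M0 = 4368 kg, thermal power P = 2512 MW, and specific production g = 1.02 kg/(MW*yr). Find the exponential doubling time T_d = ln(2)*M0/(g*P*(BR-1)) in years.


Breeding gain G = BR - 1 = 1.354 - 1 = 0.354
Fissile production rate = g * P * G = 1.02 * 2512 * 0.354 = 907.03296 kg/yr
T_d = ln(2) * M0 / (g * P * G)
T_d = ln(2) * 4368 / 907.03296 = 3.3380 yr

3.3380


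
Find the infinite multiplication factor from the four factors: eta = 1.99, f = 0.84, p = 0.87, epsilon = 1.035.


k_inf = eta * f * p * epsilon
k_inf = 1.99 * 0.84 * 0.87 * 1.035
k_inf = 1.5052

1.5052


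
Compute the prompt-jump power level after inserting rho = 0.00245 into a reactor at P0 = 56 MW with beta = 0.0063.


P1/P0 = beta / (beta - rho)
P1/P0 = 0.0063 / (0.0063 - 0.00245) = 1.636364
P1 = 56 * 1.636364 = 91.636 MW

91.636


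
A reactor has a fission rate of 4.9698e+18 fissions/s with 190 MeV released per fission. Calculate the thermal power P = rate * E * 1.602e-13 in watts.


P = fission_rate * E_MeV * 1.602e-13
P = 4.9698e+18 * 190 * 1.602e-13
P = 1.5127e+08 W

1.5127e+08


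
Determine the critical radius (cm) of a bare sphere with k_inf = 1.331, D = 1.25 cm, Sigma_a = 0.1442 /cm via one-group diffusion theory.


L^2 = D / Sigma_a = 1.25 / 0.1442 = 8.668516 cm^2
B_m^2 = (k_inf - 1) / L^2 = (1.331 - 1) / 8.668516 = 0.03818416 /cm^2
For a bare sphere: B_g = pi/R, so R_c = pi / sqrt(B_m^2)
R_c = pi / sqrt(0.03818416) = 16.077 cm

16.077


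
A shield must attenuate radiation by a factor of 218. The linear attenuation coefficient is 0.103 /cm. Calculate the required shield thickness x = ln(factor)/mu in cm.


x = ln(factor) / mu
x = ln(218) / 0.103
x = 52.277 cm

52.277


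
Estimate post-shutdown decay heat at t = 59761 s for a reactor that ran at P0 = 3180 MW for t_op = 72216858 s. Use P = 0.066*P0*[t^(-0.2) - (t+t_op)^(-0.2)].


P/P0 = 0.066 * [t^(-0.2) - (t + t_op)^(-0.2)]
P/P0 = 0.066 * [59761^(-0.2) - (59761 + 72216858)^(-0.2)]
P/P0 = 0.066 * [0.1108451 - 0.02680405] = 0.005546709
P = 3180 * 0.005546709 = 17.639 MW

17.639


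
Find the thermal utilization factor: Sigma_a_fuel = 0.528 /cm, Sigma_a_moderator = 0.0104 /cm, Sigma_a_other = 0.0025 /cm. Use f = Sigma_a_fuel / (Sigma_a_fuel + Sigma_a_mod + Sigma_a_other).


f = Sigma_a_fuel / (Sigma_a_fuel + Sigma_a_mod + Sigma_a_other)
f = 0.528 / (0.528 + 0.0104 + 0.0025)
f = 0.97615

0.97615


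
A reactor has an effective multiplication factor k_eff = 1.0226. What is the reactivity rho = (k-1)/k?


rho = (k_eff - 1) / k_eff
rho = (1.0226 - 1) / 1.0226
rho = 0.022101

0.022101


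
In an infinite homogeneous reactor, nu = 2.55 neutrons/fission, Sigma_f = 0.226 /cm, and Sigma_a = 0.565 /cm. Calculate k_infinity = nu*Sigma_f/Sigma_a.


k_inf = nu * Sigma_f / Sigma_a
k_inf = 2.55 * 0.226 / 0.565
k_inf = 1.0200

1.0200


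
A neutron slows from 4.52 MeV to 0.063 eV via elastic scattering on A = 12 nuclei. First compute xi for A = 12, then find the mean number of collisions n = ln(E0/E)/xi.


xi = 1 + (A-1)^2/(2A)*ln((A-1)/(A+1)) = 0.1577690 (for A = 12)
n = ln(E0/E) / xi
n = ln(4.52e6 / 0.063) / 0.1577690
n = ln(7.174603e+07) / 0.1577690 = 114.65

114.65


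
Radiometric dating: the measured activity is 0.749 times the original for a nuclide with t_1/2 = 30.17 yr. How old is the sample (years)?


lambda = ln(2) / t_half = ln(2) / 30.17 = 0.02297472 /yr
t = -ln(A/A0) / lambda
t = -ln(0.749) / 0.02297472
t = 12.580 yr

12.580


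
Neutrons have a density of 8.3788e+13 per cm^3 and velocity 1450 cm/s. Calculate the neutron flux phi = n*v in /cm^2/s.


phi = n * v
phi = 8.3788e+13 * 1450
phi = 1.2149e+17 /cm^2/s

1.2149e+17


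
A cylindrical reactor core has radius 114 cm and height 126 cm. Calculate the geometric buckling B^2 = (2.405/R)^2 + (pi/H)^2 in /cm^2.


B^2 = (2.405/R)^2 + (pi/H)^2
B^2 = (2.405/114)^2 + (pi/126)^2
B^2 = 0.0010667 /cm^2

0.0010667


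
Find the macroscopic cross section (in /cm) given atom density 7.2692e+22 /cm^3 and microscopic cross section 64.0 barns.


Sigma = N * sigma_barns * 1e-24
Sigma = 7.2692e+22 * 64.0 * 1e-24
Sigma = 4.6523 /cm

4.6523


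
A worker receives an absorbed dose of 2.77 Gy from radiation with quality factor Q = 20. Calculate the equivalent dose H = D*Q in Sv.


H = D * Q
H = 2.77 * 20
H = 55.400 Sv

55.400


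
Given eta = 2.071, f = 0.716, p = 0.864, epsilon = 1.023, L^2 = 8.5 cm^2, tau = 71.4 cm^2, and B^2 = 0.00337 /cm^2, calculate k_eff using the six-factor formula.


k_inf = eta*f*p*eps = 2.071*0.716*0.864*1.023 = 1.310637
P_TNL = 1/(1 + L^2*B^2) = 1/(1 + 8.5*0.00337) = 0.9721527
P_FNL = exp(-B^2*tau) = exp(-0.00337*71.4) = 0.7861419
k_eff = k_inf * P_TNL * P_FNL = 1.310637 * 0.9721527 * 0.7861419
k_eff = 1.0017

1.0017


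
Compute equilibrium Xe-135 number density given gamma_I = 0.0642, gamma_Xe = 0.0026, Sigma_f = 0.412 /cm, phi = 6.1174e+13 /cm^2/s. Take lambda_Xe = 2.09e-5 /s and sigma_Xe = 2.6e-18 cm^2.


Xe_eq = (gamma_I + gamma_Xe) * Sigma_f * phi / (lambda_Xe + sigma_Xe * phi)
Numerator = (0.0642 + 0.0026) * 0.412 * 6.1174e+13 = 1.683606e+12
Denominator = 2.09e-5 + 2.6e-18 * 6.1174e+13 = 1.799524e-04
Xe_eq = 1.683606e+12 / 1.799524e-04 = 9.3558e+15 /cm^3

9.3558e+15


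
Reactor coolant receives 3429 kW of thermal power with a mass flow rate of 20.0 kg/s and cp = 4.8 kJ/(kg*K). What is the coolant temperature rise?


dT = Q / (m_dot * cp)
dT = 3429 / (20.0 * 4.8)
dT = 35.719 C

35.719


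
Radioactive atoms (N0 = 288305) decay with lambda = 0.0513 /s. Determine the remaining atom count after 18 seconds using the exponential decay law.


N = N0 * exp(-lambda * t)
N = 288305 * exp(-0.0513 * 18)
N = 114505

114505


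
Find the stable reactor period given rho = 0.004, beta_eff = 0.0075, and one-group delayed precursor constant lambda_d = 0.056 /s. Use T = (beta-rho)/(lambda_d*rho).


T = (beta - rho) / (lambda_d * rho)
T = (0.0075 - 0.004) / (0.056 * 0.004)
T = 15.625 s

15.625


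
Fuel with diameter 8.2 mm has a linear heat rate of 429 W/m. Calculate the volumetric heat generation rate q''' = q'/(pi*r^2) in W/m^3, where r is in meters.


r = D / 2 / 1000 = 8.2 / 2 / 1000 = 0.0041 m
q''' = q' / (pi * r^2)
q''' = 429 / (pi * 0.0041^2)
q''' = 8.1234e+06 W/m^3

8.1234e+06


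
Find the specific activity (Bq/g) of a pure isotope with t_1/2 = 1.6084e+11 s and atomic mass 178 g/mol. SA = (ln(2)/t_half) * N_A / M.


lambda = ln(2) / t_half = ln(2) / 1.6084e+11 = 4.309545e-12 /s
SA = lambda * N_A / M
SA = 4.309545e-12 * 6.022e23 / 178
SA = 1.4580e+10 Bq/g

1.4580e+10


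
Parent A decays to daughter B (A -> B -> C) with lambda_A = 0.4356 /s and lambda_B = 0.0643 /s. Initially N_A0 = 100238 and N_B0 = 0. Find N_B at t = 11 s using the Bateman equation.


N_B(t) = lambda_A * N_A0 / (lambda_B - lambda_A) * [exp(-lambda_A*t) - exp(-lambda_B*t)]
exp(-0.4356*11) = 0.008299168; exp(-0.0643*11) = 0.4929734
N_B = 0.4356 * 100238 / (0.0643 - 0.4356) * (0.008299168 - 0.4929734)
N_B = 56996

56996


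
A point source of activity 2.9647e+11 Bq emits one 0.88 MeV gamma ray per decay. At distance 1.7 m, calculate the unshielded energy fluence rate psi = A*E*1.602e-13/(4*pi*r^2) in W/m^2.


psi = A * E * 1.602e-13 / (4*pi*r^2)
psi = 2.9647e+11 * 0.88 * 1.602e-13 / (4*pi*1.7^2)
psi = 0.0011508 W/m^2

0.0011508


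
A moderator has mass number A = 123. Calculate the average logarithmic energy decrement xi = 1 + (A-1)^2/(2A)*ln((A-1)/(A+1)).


xi = 1 + (A-1)^2/(2A) * ln((A-1)/(A+1))
xi = 1 + (123-1)^2/(2*123) * ln((123-1)/(123 +1))
xi = 0.016172

0.016172


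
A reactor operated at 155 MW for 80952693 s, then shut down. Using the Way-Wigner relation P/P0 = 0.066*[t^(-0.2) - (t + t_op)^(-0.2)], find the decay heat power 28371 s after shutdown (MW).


P/P0 = 0.066 * [t^(-0.2) - (t + t_op)^(-0.2)]
P/P0 = 0.066 * [28371^(-0.2) - (28371 + 80952693)^(-0.2)]
P/P0 = 0.066 * [0.1286545 - 0.02620133] = 0.006761909
P = 155 * 0.006761909 = 1.0481 MW

1.0481


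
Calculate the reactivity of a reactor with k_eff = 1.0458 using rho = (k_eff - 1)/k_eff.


rho = (k_eff - 1) / k_eff
rho = (1.0458 - 1) / 1.0458
rho = 0.043794

0.043794


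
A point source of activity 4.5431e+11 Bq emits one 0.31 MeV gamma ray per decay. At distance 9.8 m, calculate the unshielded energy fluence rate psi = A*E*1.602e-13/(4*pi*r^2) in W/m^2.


psi = A * E * 1.602e-13 / (4*pi*r^2)
psi = 4.5431e+11 * 0.31 * 1.602e-13 / (4*pi*9.8^2)
psi = 1.8695e-05 W/m^2

1.8695e-05


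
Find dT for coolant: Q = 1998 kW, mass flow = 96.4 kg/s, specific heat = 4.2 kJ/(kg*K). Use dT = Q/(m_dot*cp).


dT = Q / (m_dot * cp)
dT = 1998 / (96.4 * 4.2)
dT = 4.9348 C

4.9348


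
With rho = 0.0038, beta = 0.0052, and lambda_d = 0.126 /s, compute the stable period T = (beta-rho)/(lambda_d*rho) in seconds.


T = (beta - rho) / (lambda_d * rho)
T = (0.0052 - 0.0038) / (0.126 * 0.0038)
T = 2.9240 s

2.9240


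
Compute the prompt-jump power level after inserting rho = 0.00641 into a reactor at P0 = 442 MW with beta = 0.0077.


P1/P0 = beta / (beta - rho)
P1/P0 = 0.0077 / (0.0077 - 0.00641) = 5.968992
P1 = 442 * 5.968992 = 2638.3 MW

2638.3


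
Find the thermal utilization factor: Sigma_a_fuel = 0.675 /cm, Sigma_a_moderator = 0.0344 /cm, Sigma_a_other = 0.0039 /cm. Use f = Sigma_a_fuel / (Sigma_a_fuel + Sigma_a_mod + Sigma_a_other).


f = Sigma_a_fuel / (Sigma_a_fuel + Sigma_a_mod + Sigma_a_other)
f = 0.675 / (0.675 + 0.0344 + 0.0039)
f = 0.94631

0.94631


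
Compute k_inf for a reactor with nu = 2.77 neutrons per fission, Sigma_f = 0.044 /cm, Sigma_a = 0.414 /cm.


k_inf = nu * Sigma_f / Sigma_a
k_inf = 2.77 * 0.044 / 0.414
k_inf = 0.29440

0.29440


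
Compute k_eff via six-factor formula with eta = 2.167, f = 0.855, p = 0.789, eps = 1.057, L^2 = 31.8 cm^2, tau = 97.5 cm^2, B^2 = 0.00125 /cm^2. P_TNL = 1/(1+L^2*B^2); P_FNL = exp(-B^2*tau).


k_inf = eta*f*p*eps = 2.167*0.855*0.789*1.057 = 1.545173
P_TNL = 1/(1 + L^2*B^2) = 1/(1 + 31.8*0.00125) = 0.9617697
P_FNL = exp(-B^2*tau) = exp(-0.00125*97.5) = 0.8852590
k_eff = k_inf * P_TNL * P_FNL = 1.545173 * 0.9617697 * 0.8852590
k_eff = 1.3156

1.3156


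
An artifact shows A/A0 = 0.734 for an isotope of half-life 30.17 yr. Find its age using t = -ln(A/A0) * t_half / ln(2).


lambda = ln(2) / t_half = ln(2) / 30.17 = 0.02297472 /yr
t = -ln(A/A0) / lambda
t = -ln(0.734) / 0.02297472
t = 13.460 yr

13.460


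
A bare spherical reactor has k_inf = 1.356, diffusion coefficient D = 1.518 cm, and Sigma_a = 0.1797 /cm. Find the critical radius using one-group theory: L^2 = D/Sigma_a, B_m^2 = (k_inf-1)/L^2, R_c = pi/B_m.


L^2 = D / Sigma_a = 1.518 / 0.1797 = 8.447412 cm^2
B_m^2 = (k_inf - 1) / L^2 = (1.356 - 1) / 8.447412 = 0.04214308 /cm^2
For a bare sphere: B_g = pi/R, so R_c = pi / sqrt(B_m^2)
R_c = pi / sqrt(0.04214308) = 15.303 cm

15.303


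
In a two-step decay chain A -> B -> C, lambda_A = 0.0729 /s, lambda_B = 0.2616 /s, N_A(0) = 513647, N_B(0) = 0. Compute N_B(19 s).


N_B(t) = lambda_A * N_A0 / (lambda_B - lambda_A) * [exp(-lambda_A*t) - exp(-lambda_B*t)]
exp(-0.0729*19) = 0.2502988; exp(-0.2616*19) = 0.006940371
N_B = 0.0729 * 513647 / (0.2616 - 0.0729) * (0.2502988 - 0.006940371)
N_B = 48291

48291


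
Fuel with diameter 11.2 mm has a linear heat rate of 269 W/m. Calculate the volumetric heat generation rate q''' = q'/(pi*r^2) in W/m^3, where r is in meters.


r = D / 2 / 1000 = 11.2 / 2 / 1000 = 0.0056 m
q''' = q' / (pi * r^2)
q''' = 269 / (pi * 0.0056^2)
q''' = 2.7304e+06 W/m^3

2.7304e+06


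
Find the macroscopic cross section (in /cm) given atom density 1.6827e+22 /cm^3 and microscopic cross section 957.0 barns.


Sigma = N * sigma_barns * 1e-24
Sigma = 1.6827e+22 * 957.0 * 1e-24
Sigma = 16.103 /cm

16.103


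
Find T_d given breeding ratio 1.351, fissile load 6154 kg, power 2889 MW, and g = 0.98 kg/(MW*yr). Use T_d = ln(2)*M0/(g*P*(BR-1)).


Breeding gain G = BR - 1 = 1.351 - 1 = 0.351
Fissile production rate = g * P * G = 0.98 * 2889 * 0.351 = 993.75822 kg/yr
T_d = ln(2) * M0 / (g * P * G)
T_d = ln(2) * 6154 / 993.75822 = 4.2924 yr

4.2924


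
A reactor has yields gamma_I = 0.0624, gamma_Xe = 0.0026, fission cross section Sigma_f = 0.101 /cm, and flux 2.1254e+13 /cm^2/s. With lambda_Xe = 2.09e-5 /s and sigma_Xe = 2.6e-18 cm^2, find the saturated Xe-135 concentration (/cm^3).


Xe_eq = (gamma_I + gamma_Xe) * Sigma_f * phi / (lambda_Xe + sigma_Xe * phi)
Numerator = (0.0624 + 0.0026) * 0.101 * 2.1254e+13 = 1.395325e+11
Denominator = 2.09e-5 + 2.6e-18 * 2.1254e+13 = 7.616040e-05
Xe_eq = 1.395325e+11 / 7.616040e-05 = 1.8321e+15 /cm^3

1.8321e+15


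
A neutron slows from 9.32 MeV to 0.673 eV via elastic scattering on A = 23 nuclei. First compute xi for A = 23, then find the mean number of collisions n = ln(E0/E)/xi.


xi = 1 + (A-1)^2/(2A)*ln((A-1)/(A+1)) = 0.08448899 (for A = 23)
n = ln(E0/E) / xi
n = ln(9.32e6 / 0.673) / 0.08448899
n = ln(1.384844e+07) / 0.08448899 = 194.63

194.63


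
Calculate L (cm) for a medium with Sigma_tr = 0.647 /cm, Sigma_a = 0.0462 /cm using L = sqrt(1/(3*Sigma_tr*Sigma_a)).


D = 1 / (3 * Sigma_tr) = 1 / (3 * 0.647) = 0.5151984 cm
L = sqrt(D / Sigma_a)
L = sqrt(0.5151984 / 0.0462)
L = 3.3394 cm

3.3394


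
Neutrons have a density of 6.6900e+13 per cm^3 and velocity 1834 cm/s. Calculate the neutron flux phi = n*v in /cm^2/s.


phi = n * v
phi = 6.6900e+13 * 1834
phi = 1.2269e+17 /cm^2/s

1.2269e+17


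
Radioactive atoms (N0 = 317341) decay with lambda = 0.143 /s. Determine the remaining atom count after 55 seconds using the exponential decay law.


N = N0 * exp(-lambda * t)
N = 317341 * exp(-0.143 * 55)
N = 121.84

121.84


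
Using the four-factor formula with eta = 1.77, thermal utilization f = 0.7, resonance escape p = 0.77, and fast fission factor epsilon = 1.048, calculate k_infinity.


k_inf = eta * f * p * epsilon
k_inf = 1.77 * 0.7 * 0.77 * 1.048
k_inf = 0.99982

0.99982


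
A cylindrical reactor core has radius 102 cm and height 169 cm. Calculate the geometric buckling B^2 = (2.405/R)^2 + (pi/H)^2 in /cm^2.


B^2 = (2.405/R)^2 + (pi/H)^2
B^2 = (2.405/102)^2 + (pi/169)^2
B^2 = 9.0150e-04 /cm^2

9.0150e-04


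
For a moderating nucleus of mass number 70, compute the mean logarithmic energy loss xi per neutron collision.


xi = 1 + (A-1)^2/(2A) * ln((A-1)/(A+1))
xi = 1 + (70-1)^2/(2*70) * ln((70-1)/(70 +1))
xi = 0.028301

0.028301


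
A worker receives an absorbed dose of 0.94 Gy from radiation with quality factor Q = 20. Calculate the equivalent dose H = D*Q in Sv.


H = D * Q
H = 0.94 * 20
H = 18.800 Sv

18.800


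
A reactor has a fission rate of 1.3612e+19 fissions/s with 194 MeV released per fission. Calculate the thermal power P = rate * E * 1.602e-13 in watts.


P = fission_rate * E_MeV * 1.602e-13
P = 1.3612e+19 * 194 * 1.602e-13
P = 4.2304e+08 W

4.2304e+08


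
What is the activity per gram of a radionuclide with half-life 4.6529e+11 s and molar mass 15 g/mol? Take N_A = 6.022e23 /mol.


lambda = ln(2) / t_half = ln(2) / 4.6529e+11 = 1.489710e-12 /s
SA = lambda * N_A / M
SA = 1.489710e-12 * 6.022e23 / 15
SA = 5.9807e+10 Bq/g

5.9807e+10


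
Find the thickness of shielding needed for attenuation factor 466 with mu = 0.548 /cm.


x = ln(factor) / mu
x = ln(466) / 0.548
x = 11.212 cm

11.212


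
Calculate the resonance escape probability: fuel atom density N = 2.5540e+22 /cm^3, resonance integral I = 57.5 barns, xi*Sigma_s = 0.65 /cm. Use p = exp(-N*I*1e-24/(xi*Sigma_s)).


p = exp(-N * I * 1e-24 / (xi*Sigma_s))
p = exp(-2.5540e+22 * 57.5 * 1e-24 / 0.65)
p = 0.10442

0.10442


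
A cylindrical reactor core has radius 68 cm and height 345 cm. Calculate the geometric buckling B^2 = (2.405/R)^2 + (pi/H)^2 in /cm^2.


B^2 = (2.405/R)^2 + (pi/H)^2
B^2 = (2.405/68)^2 + (pi/345)^2
B^2 = 0.0013338 /cm^2

0.0013338
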